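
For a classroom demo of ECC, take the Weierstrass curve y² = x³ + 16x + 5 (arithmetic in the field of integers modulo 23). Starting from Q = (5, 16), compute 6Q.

Double-and-add on 6 = (110)₂. Start with Q = (5, 16) for the leading 1-bit.
double: tangent at (5, 16): λ = (3·5² + 16)/(2·16) ≡ 22/9. 9⁻¹ ≡ 18 (mod 23) since 9·18 = 162 ≡ 1, so λ ≡ 22·18 ≡ 5.
  x = λ² - 5 - 5 = 25 - 10 ≡ 15; y = λ·(5 - 15) - 16 ≡ 3. → (15, 3)
add Q: (15, 3) + (5, 16). λ = (16 - 3)/(5 - 15) ≡ 13/13 mod 23. 13⁻¹ ≡ 16 (mod 23), so λ ≡ 1.
  x = λ² - 15 - 5 = 1 - 20 ≡ 4; y = λ·(15 - 4) - 3 ≡ 8. → (4, 8)
double: tangent at (4, 8): λ = (3·4² + 16)/(2·8) ≡ 18/16. 16⁻¹ ≡ 13 (mod 23), so λ ≡ 18·13 ≡ 4.
  x = λ² - 4 - 4 = 16 - 8 ≡ 8; y = λ·(4 - 8) - 8 ≡ 22. → (8, 22)

(8, 22)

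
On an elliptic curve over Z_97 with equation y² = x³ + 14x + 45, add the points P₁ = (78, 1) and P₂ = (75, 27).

(73, 85)

(78, 1) + (75, 27). λ = (27 - 1)/(75 - 78) ≡ 26/94 mod 97. 94⁻¹ ≡ 32 (mod 97) since 94·32 = 3008 ≡ 1, so λ ≡ 56.
  x = λ² - 78 - 75 = 3136 - 153 ≡ 73; y = λ·(78 - 73) - 1 ≡ 85. → (73, 85)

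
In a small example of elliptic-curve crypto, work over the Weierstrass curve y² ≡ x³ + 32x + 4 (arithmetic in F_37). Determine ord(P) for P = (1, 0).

2P: (1, 0) + (1, 0): same x and y₁ ≡ -y₂, so the sum is 𝒪.
2P = 𝒪, so the order is 2.

2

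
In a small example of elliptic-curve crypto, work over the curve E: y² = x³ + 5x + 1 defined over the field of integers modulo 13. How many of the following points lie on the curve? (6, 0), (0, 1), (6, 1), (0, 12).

3

(6, 0): 0² ≡ 0, rhs ≡ 0 → on.
(0, 1): 1² ≡ 1, rhs ≡ 1 → on.
(6, 1): 1² ≡ 1, rhs ≡ 0 → off.
(0, 12): 12² ≡ 1, rhs ≡ 1 → on.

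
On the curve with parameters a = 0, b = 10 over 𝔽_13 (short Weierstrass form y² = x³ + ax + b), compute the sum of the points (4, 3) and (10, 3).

(4, 3) + (10, 3). λ = (3 - 3)/(10 - 4) ≡ 0/6 mod 13. 6⁻¹ ≡ 11 (mod 13) since 6·11 = 66 ≡ 1, so λ ≡ 0.
  x = λ² - 4 - 10 = 0 - 14 ≡ 12; y = λ·(4 - 12) - 3 ≡ 10. → (12, 10)

(12, 10)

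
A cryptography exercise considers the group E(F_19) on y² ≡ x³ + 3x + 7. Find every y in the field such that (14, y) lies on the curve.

0

x³ + 3x + 7 = 2793 ≡ 0 (mod 19).
Only y = 0 satisfies y² ≡ 0.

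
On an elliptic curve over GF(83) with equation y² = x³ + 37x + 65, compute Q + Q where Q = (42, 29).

(15, 29)

tangent at (42, 29): λ = (3·42² + 37)/(2·29) ≡ 17/58. 58⁻¹ ≡ 73 (mod 83) since 58·73 = 4234 ≡ 1, so λ ≡ 17·73 ≡ 79.
  x = λ² - 42 - 42 = 6241 - 84 ≡ 15; y = λ·(42 - 15) - 29 ≡ 29. → (15, 29)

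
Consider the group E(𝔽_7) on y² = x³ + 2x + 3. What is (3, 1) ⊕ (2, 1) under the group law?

(3, 1) + (2, 1). λ = (1 - 1)/(2 - 3) ≡ 0/6 mod 7. 6⁻¹ ≡ 6 (mod 7), so λ ≡ 0.
  x = λ² - 3 - 2 = 0 - 5 ≡ 2; y = λ·(3 - 2) - 1 ≡ 6. → (2, 6)

(2, 6)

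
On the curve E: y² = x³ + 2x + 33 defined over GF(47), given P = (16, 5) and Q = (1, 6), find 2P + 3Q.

(1, 6)

First 2P:
Repeated addition: build up to 2P.
2P: tangent at (16, 5): λ = (3·16² + 2)/(2·5) ≡ 18/10. 10⁻¹ ≡ 33 (mod 47), so λ ≡ 18·33 ≡ 30.
  x = λ² - 16 - 16 = 900 - 32 ≡ 22; y = λ·(16 - 22) - 5 ≡ 3. → (22, 3)
2P = (22, 3).
Next 3Q:
Repeated addition: build up to 3Q.
2Q: tangent at (1, 6): λ = (3·1² + 2)/(2·6) ≡ 5/12. 12⁻¹ ≡ 4 (mod 47), so λ ≡ 5·4 ≡ 20.
  x = λ² - 1 - 1 = 400 - 2 ≡ 22; y = λ·(1 - 22) - 6 ≡ 44. → (22, 44)
3Q: (22, 44) + (1, 6). λ = (6 - 44)/(1 - 22) ≡ 9/26 mod 47. 26⁻¹ ≡ 38 (mod 47), so λ ≡ 13.
  x = λ² - 22 - 1 = 169 - 23 ≡ 5; y = λ·(22 - 5) - 44 ≡ 36. → (5, 36)
3Q = (5, 36).
Finally 2P + 3Q:
(22, 3) + (5, 36). λ = (36 - 3)/(5 - 22) ≡ 33/30 mod 47. 30⁻¹ ≡ 11 (mod 47), so λ ≡ 34.
  x = λ² - 22 - 5 = 1156 - 27 ≡ 1; y = λ·(22 - 1) - 3 ≡ 6. → (1, 6)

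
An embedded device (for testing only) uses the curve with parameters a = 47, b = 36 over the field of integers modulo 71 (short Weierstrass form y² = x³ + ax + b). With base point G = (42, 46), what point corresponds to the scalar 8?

Repeated addition: build up to 8G.
2G: tangent at (42, 46): λ = (3·42² + 47)/(2·46) ≡ 14/21. 21⁻¹ ≡ 44 (mod 71), so λ ≡ 14·44 ≡ 48.
  x = λ² - 42 - 42 = 2304 - 84 ≡ 19; y = λ·(42 - 19) - 46 ≡ 64. → (19, 64)
3G: (19, 64) + (42, 46). λ = (46 - 64)/(42 - 19) ≡ 53/23 mod 71. 23⁻¹ ≡ 34 (mod 71) since 23·34 = 782 ≡ 1, so λ ≡ 27.
  x = λ² - 19 - 42 = 729 - 61 ≡ 29; y = λ·(19 - 29) - 64 ≡ 21. → (29, 21)
4G: (29, 21) + (42, 46). λ = (46 - 21)/(42 - 29) ≡ 25/13 mod 71. 13⁻¹ ≡ 11 (mod 71), so λ ≡ 62.
  x = λ² - 29 - 42 = 3844 - 71 ≡ 10; y = λ·(29 - 10) - 21 ≡ 21. → (10, 21)
5G: (10, 21) + (42, 46). λ = (46 - 21)/(42 - 10) ≡ 25/32 mod 71. 32⁻¹ ≡ 20 (mod 71) since 32·20 = 640 ≡ 1, so λ ≡ 3.
  x = λ² - 10 - 42 = 9 - 52 ≡ 28; y = λ·(10 - 28) - 21 ≡ 67. → (28, 67)
6G: (28, 67) + (42, 46). λ = (46 - 67)/(42 - 28) ≡ 50/14 mod 71. 14⁻¹ ≡ 66 (mod 71), so λ ≡ 34.
  x = λ² - 28 - 42 = 1156 - 70 ≡ 21; y = λ·(28 - 21) - 67 ≡ 29. → (21, 29)
7G: (21, 29) + (42, 46). λ = (46 - 29)/(42 - 21) ≡ 17/21 mod 71. 21⁻¹ ≡ 44 (mod 71), so λ ≡ 38.
  x = λ² - 21 - 42 = 1444 - 63 ≡ 32; y = λ·(21 - 32) - 29 ≡ 50. → (32, 50)
8G: (32, 50) + (42, 46). λ = (46 - 50)/(42 - 32) ≡ 67/10 mod 71. 10⁻¹ ≡ 64 (mod 71), so λ ≡ 28.
  x = λ² - 32 - 42 = 784 - 74 ≡ 0; y = λ·(32 - 0) - 50 ≡ 65. → (0, 65)

(0, 65)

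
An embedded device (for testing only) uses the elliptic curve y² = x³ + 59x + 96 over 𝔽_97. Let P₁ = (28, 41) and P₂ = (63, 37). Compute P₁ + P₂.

(28, 41) + (63, 37). λ = (37 - 41)/(63 - 28) ≡ 93/35 mod 97. 35⁻¹ ≡ 61 (mod 97), so λ ≡ 47.
  x = λ² - 28 - 63 = 2209 - 91 ≡ 81; y = λ·(28 - 81) - 41 ≡ 87. → (81, 87)

(81, 87)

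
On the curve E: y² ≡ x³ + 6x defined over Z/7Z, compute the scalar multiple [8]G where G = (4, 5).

O

Repeated addition: build up to 8G.
2G: tangent at (4, 5): λ = (3·4² + 6)/(2·5) ≡ 5/3. 3⁻¹ ≡ 5 (mod 7), so λ ≡ 5·5 ≡ 4.
  x = λ² - 4 - 4 = 16 - 8 ≡ 1; y = λ·(4 - 1) - 5 ≡ 0. → (1, 0)
3G: (1, 0) + (4, 5). λ = (5 - 0)/(4 - 1) ≡ 5/3 mod 7. 3⁻¹ ≡ 5 (mod 7), so λ ≡ 4.
  x = λ² - 1 - 4 = 16 - 5 ≡ 4; y = λ·(1 - 4) - 0 ≡ 2. → (4, 2)
4G: (4, 2) + (4, 5): same x and y₁ ≡ -y₂, so the sum is O.
5G: O + (4, 5) = (4, 5) (identity).
6G: tangent at (4, 5): λ = (3·4² + 6)/(2·5) ≡ 5/3. 3⁻¹ ≡ 5 (mod 7), so λ ≡ 5·5 ≡ 4.
  x = λ² - 4 - 4 = 16 - 8 ≡ 1; y = λ·(4 - 1) - 5 ≡ 0. → (1, 0)
7G: (1, 0) + (4, 5). λ = (5 - 0)/(4 - 1) ≡ 5/3 mod 7. 3⁻¹ ≡ 5 (mod 7) since 3·5 = 15 ≡ 1, so λ ≡ 4.
  x = λ² - 1 - 4 = 16 - 5 ≡ 4; y = λ·(1 - 4) - 0 ≡ 2. → (4, 2)
8G: (4, 2) + (4, 5): same x and y₁ ≡ -y₂, so the sum is O.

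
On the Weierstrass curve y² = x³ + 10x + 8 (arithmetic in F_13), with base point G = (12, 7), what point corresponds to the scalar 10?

O

Repeated addition: build up to 10G.
2G: tangent at (12, 7): λ = (3·12² + 10)/(2·7) ≡ 0/1. 1⁻¹ ≡ 1 (mod 13), so λ ≡ 0·1 ≡ 0.
  x = λ² - 12 - 12 = 0 - 24 ≡ 2; y = λ·(12 - 2) - 7 ≡ 6. → (2, 6)
3G: (2, 6) + (12, 7). λ = (7 - 6)/(12 - 2) ≡ 1/10 mod 13. 10⁻¹ ≡ 4 (mod 13), so λ ≡ 4.
  x = λ² - 2 - 12 = 16 - 14 ≡ 2; y = λ·(2 - 2) - 6 ≡ 7. → (2, 7)
4G: (2, 7) + (12, 7). λ = (7 - 7)/(12 - 2) ≡ 0/10 mod 13. 10⁻¹ ≡ 4 (mod 13), so λ ≡ 0.
  x = λ² - 2 - 12 = 0 - 14 ≡ 12; y = λ·(2 - 12) - 7 ≡ 6. → (12, 6)
5G: (12, 6) + (12, 7): same x and y₁ ≡ -y₂, so the sum is ∞.
6G: ∞ + (12, 7) = (12, 7) (identity).
7G: tangent at (12, 7): λ = (3·12² + 10)/(2·7) ≡ 0/1. 1⁻¹ ≡ 1 (mod 13) since 1·1 = 1 ≡ 1, so λ ≡ 0·1 ≡ 0.
  x = λ² - 12 - 12 = 0 - 24 ≡ 2; y = λ·(12 - 2) - 7 ≡ 6. → (2, 6)
8G: (2, 6) + (12, 7). λ = (7 - 6)/(12 - 2) ≡ 1/10 mod 13. 10⁻¹ ≡ 4 (mod 13), so λ ≡ 4.
  x = λ² - 2 - 12 = 16 - 14 ≡ 2; y = λ·(2 - 2) - 6 ≡ 7. → (2, 7)
9G: (2, 7) + (12, 7). λ = (7 - 7)/(12 - 2) ≡ 0/10 mod 13. 10⁻¹ ≡ 4 (mod 13) since 10·4 = 40 ≡ 1, so λ ≡ 0.
  x = λ² - 2 - 12 = 0 - 14 ≡ 12; y = λ·(2 - 12) - 7 ≡ 6. → (12, 6)
10G: (12, 6) + (12, 7): same x and y₁ ≡ -y₂, so the sum is ∞.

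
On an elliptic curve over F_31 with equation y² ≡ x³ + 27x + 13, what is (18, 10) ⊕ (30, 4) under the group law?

(22, 23)

(18, 10) + (30, 4). λ = (4 - 10)/(30 - 18) ≡ 25/12 mod 31. 12⁻¹ ≡ 13 (mod 31) since 12·13 = 156 ≡ 1, so λ ≡ 15.
  x = λ² - 18 - 30 = 225 - 48 ≡ 22; y = λ·(18 - 22) - 10 ≡ 23. → (22, 23)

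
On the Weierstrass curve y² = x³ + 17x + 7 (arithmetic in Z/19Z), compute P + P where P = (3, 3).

(14, 5)

tangent at (3, 3): λ = (3·3² + 17)/(2·3) ≡ 6/6. 6⁻¹ ≡ 16 (mod 19) since 6·16 = 96 ≡ 1, so λ ≡ 6·16 ≡ 1.
  x = λ² - 3 - 3 = 1 - 6 ≡ 14; y = λ·(3 - 14) - 3 ≡ 5. → (14, 5)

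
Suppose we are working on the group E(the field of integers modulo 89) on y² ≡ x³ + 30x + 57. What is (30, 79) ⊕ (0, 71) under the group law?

(12, 86)

(30, 79) + (0, 71). λ = (71 - 79)/(0 - 30) ≡ 81/59 mod 89. 59⁻¹ ≡ 86 (mod 89), so λ ≡ 24.
  x = λ² - 30 - 0 = 576 - 30 ≡ 12; y = λ·(30 - 12) - 79 ≡ 86. → (12, 86)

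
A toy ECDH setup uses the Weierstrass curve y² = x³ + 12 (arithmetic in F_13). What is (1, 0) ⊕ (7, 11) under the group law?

(8, 11)

(1, 0) + (7, 11). λ = (11 - 0)/(7 - 1) ≡ 11/6 mod 13. 6⁻¹ ≡ 11 (mod 13), so λ ≡ 4.
  x = λ² - 1 - 7 = 16 - 8 ≡ 8; y = λ·(1 - 8) - 0 ≡ 11. → (8, 11)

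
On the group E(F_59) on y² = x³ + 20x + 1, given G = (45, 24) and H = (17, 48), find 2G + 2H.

First 2G:
Repeated addition: build up to 2G.
2G: tangent at (45, 24): λ = (3·45² + 20)/(2·24) ≡ 18/48. 48⁻¹ ≡ 16 (mod 59) since 48·16 = 768 ≡ 1, so λ ≡ 18·16 ≡ 52.
  x = λ² - 45 - 45 = 2704 - 90 ≡ 18; y = λ·(45 - 18) - 24 ≡ 23. → (18, 23)
2G = (18, 23).
Next 2H:
Repeated addition: build up to 2H.
2H: tangent at (17, 48): λ = (3·17² + 20)/(2·48) ≡ 2/37. 37⁻¹ ≡ 8 (mod 59) since 37·8 = 296 ≡ 1, so λ ≡ 2·8 ≡ 16.
  x = λ² - 17 - 17 = 256 - 34 ≡ 45; y = λ·(17 - 45) - 48 ≡ 35. → (45, 35)
2H = (45, 35).
Finally 2G + 2H:
(18, 23) + (45, 35). λ = (35 - 23)/(45 - 18) ≡ 12/27 mod 59. 27⁻¹ ≡ 35 (mod 59), so λ ≡ 7.
  x = λ² - 18 - 45 = 49 - 63 ≡ 45; y = λ·(18 - 45) - 23 ≡ 24. → (45, 24)

(45, 24)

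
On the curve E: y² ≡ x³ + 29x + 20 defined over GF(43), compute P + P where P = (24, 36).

tangent at (24, 36): λ = (3·24² + 29)/(2·36) ≡ 37/29. 29⁻¹ ≡ 3 (mod 43) since 29·3 = 87 ≡ 1, so λ ≡ 37·3 ≡ 25.
  x = λ² - 24 - 24 = 625 - 48 ≡ 18; y = λ·(24 - 18) - 36 ≡ 28. → (18, 28)

(18, 28)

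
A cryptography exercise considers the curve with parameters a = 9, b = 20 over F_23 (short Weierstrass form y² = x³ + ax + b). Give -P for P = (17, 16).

-(17, 16) = (17, -16 mod 23) = (17, 7).

(17, 7)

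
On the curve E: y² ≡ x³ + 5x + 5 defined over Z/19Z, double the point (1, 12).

tangent at (1, 12): λ = (3·1² + 5)/(2·12) ≡ 8/5. 5⁻¹ ≡ 4 (mod 19), so λ ≡ 8·4 ≡ 13.
  x = λ² - 1 - 1 = 169 - 2 ≡ 15; y = λ·(1 - 15) - 12 ≡ 15. → (15, 15)

(15, 15)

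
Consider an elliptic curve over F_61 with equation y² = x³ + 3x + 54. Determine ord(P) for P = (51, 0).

2P: (51, 0) + (51, 0): same x and y₁ ≡ -y₂, so the sum is 𝒪.
2P = 𝒪, so the order is 2.

2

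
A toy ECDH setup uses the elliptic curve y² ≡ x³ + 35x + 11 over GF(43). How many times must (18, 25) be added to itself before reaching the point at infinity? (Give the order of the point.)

2P: tangent at (18, 25): λ = (3·18² + 35)/(2·25) ≡ 18/7. 7⁻¹ ≡ 37 (mod 43), so λ ≡ 18·37 ≡ 21.
  x = λ² - 18 - 18 = 441 - 36 ≡ 18; y = λ·(18 - 18) - 25 ≡ 18. → (18, 18)
3P: (18, 18) + (18, 25): same x and y₁ ≡ -y₂, so the sum is the point at infinity.
3P = the point at infinity, so the order is 3.

3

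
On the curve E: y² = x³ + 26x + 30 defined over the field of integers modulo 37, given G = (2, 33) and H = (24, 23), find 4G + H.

(24, 23)

First 4G:
Double-and-add on 4 = (100)₂. Start with G = (2, 33) for the leading 1-bit.
double: tangent at (2, 33): λ = (3·2² + 26)/(2·33) ≡ 1/29. 29⁻¹ ≡ 23 (mod 37) since 29·23 = 667 ≡ 1, so λ ≡ 1·23 ≡ 23.
  x = λ² - 2 - 2 = 529 - 4 ≡ 7; y = λ·(2 - 7) - 33 ≡ 0. → (7, 0)
double: (7, 0) + (7, 0): same x and y₁ ≡ -y₂, so the sum is 𝒪.
4G = 𝒪.
Finally 4G + H:
𝒪 + (24, 23) = (24, 23) (identity).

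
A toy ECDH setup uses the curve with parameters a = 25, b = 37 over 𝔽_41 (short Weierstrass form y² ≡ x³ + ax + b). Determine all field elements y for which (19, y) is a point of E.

14, 27

x³ + 25x + 37 = 7371 ≡ 32 (mod 41).
Square roots of 32 mod 41: 14 and 27 (since 14² = 196 ≡ 32).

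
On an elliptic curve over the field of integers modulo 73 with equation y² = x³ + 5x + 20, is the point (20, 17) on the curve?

no

y² = 17² ≡ 70; x³ + 5x + 20 = 8120 ≡ 17 (mod 73). 70 ≠ 17.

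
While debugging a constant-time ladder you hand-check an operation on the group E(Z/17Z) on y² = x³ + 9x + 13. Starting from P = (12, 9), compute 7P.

Repeated addition: build up to 7P.
2P: tangent at (12, 9): λ = (3·12² + 9)/(2·9) ≡ 16/1. 1⁻¹ ≡ 1 (mod 17) since 1·1 = 1 ≡ 1, so λ ≡ 16·1 ≡ 16.
  x = λ² - 12 - 12 = 256 - 24 ≡ 11; y = λ·(12 - 11) - 9 ≡ 7. → (11, 7)
3P: (11, 7) + (12, 9). λ = (9 - 7)/(12 - 11) ≡ 2/1 mod 17. 1⁻¹ ≡ 1 (mod 17), so λ ≡ 2.
  x = λ² - 11 - 12 = 4 - 23 ≡ 15; y = λ·(11 - 15) - 7 ≡ 2. → (15, 2)
4P: (15, 2) + (12, 9). λ = (9 - 2)/(12 - 15) ≡ 7/14 mod 17. 14⁻¹ ≡ 11 (mod 17) since 14·11 = 154 ≡ 1, so λ ≡ 9.
  x = λ² - 15 - 12 = 81 - 27 ≡ 3; y = λ·(15 - 3) - 2 ≡ 4. → (3, 4)
5P: (3, 4) + (12, 9). λ = (9 - 4)/(12 - 3) ≡ 5/9 mod 17. 9⁻¹ ≡ 2 (mod 17), so λ ≡ 10.
  x = λ² - 3 - 12 = 100 - 15 ≡ 0; y = λ·(3 - 0) - 4 ≡ 9. → (0, 9)
6P: (0, 9) + (12, 9). λ = (9 - 9)/(12 - 0) ≡ 0/12 mod 17. 12⁻¹ ≡ 10 (mod 17), so λ ≡ 0.
  x = λ² - 0 - 12 = 0 - 12 ≡ 5; y = λ·(0 - 5) - 9 ≡ 8. → (5, 8)
7P: (5, 8) + (12, 9). λ = (9 - 8)/(12 - 5) ≡ 1/7 mod 17. 7⁻¹ ≡ 5 (mod 17), so λ ≡ 5.
  x = λ² - 5 - 12 = 25 - 17 ≡ 8; y = λ·(5 - 8) - 8 ≡ 11. → (8, 11)

(8, 11)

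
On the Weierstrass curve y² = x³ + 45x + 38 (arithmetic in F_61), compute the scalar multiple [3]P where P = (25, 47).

(13, 40)

Repeated addition: build up to 3P.
2P: tangent at (25, 47): λ = (3·25² + 45)/(2·47) ≡ 29/33. 33⁻¹ ≡ 37 (mod 61) since 33·37 = 1221 ≡ 1, so λ ≡ 29·37 ≡ 36.
  x = λ² - 25 - 25 = 1296 - 50 ≡ 26; y = λ·(25 - 26) - 47 ≡ 39. → (26, 39)
3P: (26, 39) + (25, 47). λ = (47 - 39)/(25 - 26) ≡ 8/60 mod 61. 60⁻¹ ≡ 60 (mod 61), so λ ≡ 53.
  x = λ² - 26 - 25 = 2809 - 51 ≡ 13; y = λ·(26 - 13) - 39 ≡ 40. → (13, 40)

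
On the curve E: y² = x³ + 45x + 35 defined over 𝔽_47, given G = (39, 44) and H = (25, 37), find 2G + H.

First 2G:
Repeated addition: build up to 2G.
2G: tangent at (39, 44): λ = (3·39² + 45)/(2·44) ≡ 2/41. 41⁻¹ ≡ 39 (mod 47), so λ ≡ 2·39 ≡ 31.
  x = λ² - 39 - 39 = 961 - 78 ≡ 37; y = λ·(39 - 37) - 44 ≡ 18. → (37, 18)
2G = (37, 18).
Finally 2G + H:
(37, 18) + (25, 37). λ = (37 - 18)/(25 - 37) ≡ 19/35 mod 47. 35⁻¹ ≡ 43 (mod 47), so λ ≡ 18.
  x = λ² - 37 - 25 = 324 - 62 ≡ 27; y = λ·(37 - 27) - 18 ≡ 21. → (27, 21)

(27, 21)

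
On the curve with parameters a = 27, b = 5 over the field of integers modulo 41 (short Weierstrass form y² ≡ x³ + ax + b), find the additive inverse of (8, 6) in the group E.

-(8, 6) = (8, -6 mod 41) = (8, 35).

(8, 35)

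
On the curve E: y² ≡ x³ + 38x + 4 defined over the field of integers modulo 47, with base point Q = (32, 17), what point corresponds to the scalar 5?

Repeated addition: build up to 5Q.
2Q: tangent at (32, 17): λ = (3·32² + 38)/(2·17) ≡ 8/34. 34⁻¹ ≡ 18 (mod 47), so λ ≡ 8·18 ≡ 3.
  x = λ² - 32 - 32 = 9 - 64 ≡ 39; y = λ·(32 - 39) - 17 ≡ 9. → (39, 9)
3Q: (39, 9) + (32, 17). λ = (17 - 9)/(32 - 39) ≡ 8/40 mod 47. 40⁻¹ ≡ 20 (mod 47), so λ ≡ 19.
  x = λ² - 39 - 32 = 361 - 71 ≡ 8; y = λ·(39 - 8) - 9 ≡ 16. → (8, 16)
4Q: (8, 16) + (32, 17). λ = (17 - 16)/(32 - 8) ≡ 1/24 mod 47. 24⁻¹ ≡ 2 (mod 47), so λ ≡ 2.
  x = λ² - 8 - 32 = 4 - 40 ≡ 11; y = λ·(8 - 11) - 16 ≡ 25. → (11, 25)
5Q: (11, 25) + (32, 17). λ = (17 - 25)/(32 - 11) ≡ 39/21 mod 47. 21⁻¹ ≡ 9 (mod 47), so λ ≡ 22.
  x = λ² - 11 - 32 = 484 - 43 ≡ 18; y = λ·(11 - 18) - 25 ≡ 9. → (18, 9)

(18, 9)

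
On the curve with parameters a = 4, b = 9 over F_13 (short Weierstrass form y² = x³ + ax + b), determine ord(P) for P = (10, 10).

5

2P: tangent at (10, 10): λ = (3·10² + 4)/(2·10) ≡ 5/7. 7⁻¹ ≡ 2 (mod 13) since 7·2 = 14 ≡ 1, so λ ≡ 5·2 ≡ 10.
  x = λ² - 10 - 10 = 100 - 20 ≡ 2; y = λ·(10 - 2) - 10 ≡ 5. → (2, 5)
3P: (2, 5) + (10, 10). λ = (10 - 5)/(10 - 2) ≡ 5/8 mod 13. 8⁻¹ ≡ 5 (mod 13) since 8·5 = 40 ≡ 1, so λ ≡ 12.
  x = λ² - 2 - 10 = 144 - 12 ≡ 2; y = λ·(2 - 2) - 5 ≡ 8. → (2, 8)
4P: (2, 8) + (10, 10). λ = (10 - 8)/(10 - 2) ≡ 2/8 mod 13. 8⁻¹ ≡ 5 (mod 13) since 8·5 = 40 ≡ 1, so λ ≡ 10.
  x = λ² - 2 - 10 = 100 - 12 ≡ 10; y = λ·(2 - 10) - 8 ≡ 3. → (10, 3)
5P: (10, 3) + (10, 10): same x and y₁ ≡ -y₂, so the sum is 𝒪.
5P = 𝒪, so the order is 5.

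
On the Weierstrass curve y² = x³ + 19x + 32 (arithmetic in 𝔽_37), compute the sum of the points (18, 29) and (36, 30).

(24, 20)

(18, 29) + (36, 30). λ = (30 - 29)/(36 - 18) ≡ 1/18 mod 37. 18⁻¹ ≡ 35 (mod 37) since 18·35 = 630 ≡ 1, so λ ≡ 35.
  x = λ² - 18 - 36 = 1225 - 54 ≡ 24; y = λ·(18 - 24) - 29 ≡ 20. → (24, 20)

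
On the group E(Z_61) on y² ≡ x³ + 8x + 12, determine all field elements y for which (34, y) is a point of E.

11, 50

x³ + 8x + 12 = 39588 ≡ 60 (mod 61).
Square roots of 60 mod 61: 11 and 50 (since 11² = 121 ≡ 60).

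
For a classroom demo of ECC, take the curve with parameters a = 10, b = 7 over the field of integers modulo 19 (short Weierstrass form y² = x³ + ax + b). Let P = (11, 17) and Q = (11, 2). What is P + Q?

O

The two points share x = 11 and their y-coordinates satisfy 17 + 2 ≡ 0 (mod 19), so they are inverses. Their sum is the point at infinity.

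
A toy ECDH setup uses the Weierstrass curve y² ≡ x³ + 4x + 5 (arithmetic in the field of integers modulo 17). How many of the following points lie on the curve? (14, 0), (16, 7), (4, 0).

(14, 0): 0² ≡ 0, rhs ≡ 0 → on.
(16, 7): 7² ≡ 15, rhs ≡ 0 → off.
(4, 0): 0² ≡ 0, rhs ≡ 0 → on.

2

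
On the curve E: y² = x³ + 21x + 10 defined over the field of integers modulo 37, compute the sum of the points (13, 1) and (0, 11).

(27, 24)

(13, 1) + (0, 11). λ = (11 - 1)/(0 - 13) ≡ 10/24 mod 37. 24⁻¹ ≡ 17 (mod 37) since 24·17 = 408 ≡ 1, so λ ≡ 22.
  x = λ² - 13 - 0 = 484 - 13 ≡ 27; y = λ·(13 - 27) - 1 ≡ 24. → (27, 24)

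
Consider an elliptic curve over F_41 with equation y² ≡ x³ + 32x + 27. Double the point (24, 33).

tangent at (24, 33): λ = (3·24² + 32)/(2·33) ≡ 38/25. 25⁻¹ ≡ 23 (mod 41), so λ ≡ 38·23 ≡ 13.
  x = λ² - 24 - 24 = 169 - 48 ≡ 39; y = λ·(24 - 39) - 33 ≡ 18. → (39, 18)

(39, 18)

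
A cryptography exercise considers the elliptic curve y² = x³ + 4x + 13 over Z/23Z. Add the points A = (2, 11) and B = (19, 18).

(4, 22)

(2, 11) + (19, 18). λ = (18 - 11)/(19 - 2) ≡ 7/17 mod 23. 17⁻¹ ≡ 19 (mod 23), so λ ≡ 18.
  x = λ² - 2 - 19 = 324 - 21 ≡ 4; y = λ·(2 - 4) - 11 ≡ 22. → (4, 22)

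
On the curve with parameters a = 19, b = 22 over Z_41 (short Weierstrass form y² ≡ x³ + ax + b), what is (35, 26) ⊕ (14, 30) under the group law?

(35, 26) + (14, 30). λ = (30 - 26)/(14 - 35) ≡ 4/20 mod 41. 20⁻¹ ≡ 39 (mod 41), so λ ≡ 33.
  x = λ² - 35 - 14 = 1089 - 49 ≡ 15; y = λ·(35 - 15) - 26 ≡ 19. → (15, 19)

(15, 19)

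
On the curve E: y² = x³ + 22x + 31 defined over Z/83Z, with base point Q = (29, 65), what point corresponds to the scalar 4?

Repeated addition: build up to 4Q.
2Q: tangent at (29, 65): λ = (3·29² + 22)/(2·65) ≡ 55/47. 47⁻¹ ≡ 53 (mod 83) since 47·53 = 2491 ≡ 1, so λ ≡ 55·53 ≡ 10.
  x = λ² - 29 - 29 = 100 - 58 ≡ 42; y = λ·(29 - 42) - 65 ≡ 54. → (42, 54)
3Q: (42, 54) + (29, 65). λ = (65 - 54)/(29 - 42) ≡ 11/70 mod 83. 70⁻¹ ≡ 51 (mod 83), so λ ≡ 63.
  x = λ² - 42 - 29 = 3969 - 71 ≡ 80; y = λ·(42 - 80) - 54 ≡ 42. → (80, 42)
4Q: (80, 42) + (29, 65). λ = (65 - 42)/(29 - 80) ≡ 23/32 mod 83. 32⁻¹ ≡ 13 (mod 83), so λ ≡ 50.
  x = λ² - 80 - 29 = 2500 - 109 ≡ 67; y = λ·(80 - 67) - 42 ≡ 27. → (67, 27)

(67, 27)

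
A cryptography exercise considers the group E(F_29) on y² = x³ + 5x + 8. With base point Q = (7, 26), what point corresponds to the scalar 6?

Repeated addition: build up to 6Q.
2Q: tangent at (7, 26): λ = (3·7² + 5)/(2·26) ≡ 7/23. 23⁻¹ ≡ 24 (mod 29), so λ ≡ 7·24 ≡ 23.
  x = λ² - 7 - 7 = 529 - 14 ≡ 22; y = λ·(7 - 22) - 26 ≡ 6. → (22, 6)
3Q: (22, 6) + (7, 26). λ = (26 - 6)/(7 - 22) ≡ 20/14 mod 29. 14⁻¹ ≡ 27 (mod 29) since 14·27 = 378 ≡ 1, so λ ≡ 18.
  x = λ² - 22 - 7 = 324 - 29 ≡ 5; y = λ·(22 - 5) - 6 ≡ 10. → (5, 10)
4Q: (5, 10) + (7, 26). λ = (26 - 10)/(7 - 5) ≡ 16/2 mod 29. 2⁻¹ ≡ 15 (mod 29), so λ ≡ 8.
  x = λ² - 5 - 7 = 64 - 12 ≡ 23; y = λ·(5 - 23) - 10 ≡ 20. → (23, 20)
5Q: (23, 20) + (7, 26). λ = (26 - 20)/(7 - 23) ≡ 6/13 mod 29. 13⁻¹ ≡ 9 (mod 29), so λ ≡ 25.
  x = λ² - 23 - 7 = 625 - 30 ≡ 15; y = λ·(23 - 15) - 20 ≡ 6. → (15, 6)
6Q: (15, 6) + (7, 26). λ = (26 - 6)/(7 - 15) ≡ 20/21 mod 29. 21⁻¹ ≡ 18 (mod 29) since 21·18 = 378 ≡ 1, so λ ≡ 12.
  x = λ² - 15 - 7 = 144 - 22 ≡ 6; y = λ·(15 - 6) - 6 ≡ 15. → (6, 15)

(6, 15)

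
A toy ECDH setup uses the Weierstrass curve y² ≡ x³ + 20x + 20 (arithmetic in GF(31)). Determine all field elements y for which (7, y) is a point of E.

10, 21

x³ + 20x + 20 = 503 ≡ 7 (mod 31).
Square roots of 7 mod 31: 10 and 21 (since 10² = 100 ≡ 7).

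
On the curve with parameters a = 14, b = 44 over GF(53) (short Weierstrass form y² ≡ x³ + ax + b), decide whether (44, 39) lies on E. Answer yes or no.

y² = 39² ≡ 37; x³ + 14x + 44 = 85844 ≡ 37 (mod 53). 37 = 37.

yes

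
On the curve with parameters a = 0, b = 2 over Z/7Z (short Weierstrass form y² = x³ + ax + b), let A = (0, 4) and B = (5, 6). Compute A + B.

(0, 4) + (5, 6). λ = (6 - 4)/(5 - 0) ≡ 2/5 mod 7. 5⁻¹ ≡ 3 (mod 7), so λ ≡ 6.
  x = λ² - 0 - 5 = 36 - 5 ≡ 3; y = λ·(0 - 3) - 4 ≡ 6. → (3, 6)

(3, 6)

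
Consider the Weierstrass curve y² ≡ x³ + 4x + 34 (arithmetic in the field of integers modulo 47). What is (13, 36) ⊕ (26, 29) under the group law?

(13, 36) + (26, 29). λ = (29 - 36)/(26 - 13) ≡ 40/13 mod 47. 13⁻¹ ≡ 29 (mod 47) since 13·29 = 377 ≡ 1, so λ ≡ 32.
  x = λ² - 13 - 26 = 1024 - 39 ≡ 45; y = λ·(13 - 45) - 36 ≡ 21. → (45, 21)

(45, 21)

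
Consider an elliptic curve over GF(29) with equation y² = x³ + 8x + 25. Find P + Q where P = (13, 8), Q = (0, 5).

(20, 6)

(13, 8) + (0, 5). λ = (5 - 8)/(0 - 13) ≡ 26/16 mod 29. 16⁻¹ ≡ 20 (mod 29) since 16·20 = 320 ≡ 1, so λ ≡ 27.
  x = λ² - 13 - 0 = 729 - 13 ≡ 20; y = λ·(13 - 20) - 8 ≡ 6. → (20, 6)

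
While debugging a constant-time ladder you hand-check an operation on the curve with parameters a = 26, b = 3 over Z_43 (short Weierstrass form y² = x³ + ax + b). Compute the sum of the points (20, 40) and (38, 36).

(20, 40) + (38, 36). λ = (36 - 40)/(38 - 20) ≡ 39/18 mod 43. 18⁻¹ ≡ 12 (mod 43), so λ ≡ 38.
  x = λ² - 20 - 38 = 1444 - 58 ≡ 10; y = λ·(20 - 10) - 40 ≡ 39. → (10, 39)

(10, 39)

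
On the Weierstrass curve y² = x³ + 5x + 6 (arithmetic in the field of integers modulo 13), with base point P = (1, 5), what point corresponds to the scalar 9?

(1, 5)

Double-and-add on 9 = (1001)₂. Start with P = (1, 5) for the leading 1-bit.
double: tangent at (1, 5): λ = (3·1² + 5)/(2·5) ≡ 8/10. 10⁻¹ ≡ 4 (mod 13), so λ ≡ 8·4 ≡ 6.
  x = λ² - 1 - 1 = 36 - 2 ≡ 8; y = λ·(1 - 8) - 5 ≡ 5. → (8, 5)
double: tangent at (8, 5): λ = (3·8² + 5)/(2·5) ≡ 2/10. 10⁻¹ ≡ 4 (mod 13) since 10·4 = 40 ≡ 1, so λ ≡ 2·4 ≡ 8.
  x = λ² - 8 - 8 = 64 - 16 ≡ 9; y = λ·(8 - 9) - 5 ≡ 0. → (9, 0)
double: (9, 0) + (9, 0): same x and y₁ ≡ -y₂, so the sum is O.
add P: O + (1, 5) = (1, 5) (identity).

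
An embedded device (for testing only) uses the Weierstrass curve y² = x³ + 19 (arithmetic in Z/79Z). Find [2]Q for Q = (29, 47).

tangent at (29, 47): λ = (3·29² + 0)/(2·47) ≡ 74/15. 15⁻¹ ≡ 58 (mod 79), so λ ≡ 74·58 ≡ 26.
  x = λ² - 29 - 29 = 676 - 58 ≡ 65; y = λ·(29 - 65) - 47 ≡ 44. → (65, 44)

(65, 44)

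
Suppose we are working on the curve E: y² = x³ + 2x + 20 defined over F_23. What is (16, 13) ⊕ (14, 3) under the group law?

(18, 0)

(16, 13) + (14, 3). λ = (3 - 13)/(14 - 16) ≡ 13/21 mod 23. 21⁻¹ ≡ 11 (mod 23) since 21·11 = 231 ≡ 1, so λ ≡ 5.
  x = λ² - 16 - 14 = 25 - 30 ≡ 18; y = λ·(16 - 18) - 13 ≡ 0. → (18, 0)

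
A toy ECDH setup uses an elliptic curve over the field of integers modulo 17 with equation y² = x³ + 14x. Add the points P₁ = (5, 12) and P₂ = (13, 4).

(0, 0)

(5, 12) + (13, 4). λ = (4 - 12)/(13 - 5) ≡ 9/8 mod 17. 8⁻¹ ≡ 15 (mod 17), so λ ≡ 16.
  x = λ² - 5 - 13 = 256 - 18 ≡ 0; y = λ·(5 - 0) - 12 ≡ 0. → (0, 0)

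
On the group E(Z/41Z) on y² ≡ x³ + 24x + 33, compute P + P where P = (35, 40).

tangent at (35, 40): λ = (3·35² + 24)/(2·40) ≡ 9/39. 39⁻¹ ≡ 20 (mod 41), so λ ≡ 9·20 ≡ 16.
  x = λ² - 35 - 35 = 256 - 70 ≡ 22; y = λ·(35 - 22) - 40 ≡ 4. → (22, 4)

(22, 4)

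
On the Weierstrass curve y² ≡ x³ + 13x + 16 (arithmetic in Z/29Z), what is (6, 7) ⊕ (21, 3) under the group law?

(6, 7) + (21, 3). λ = (3 - 7)/(21 - 6) ≡ 25/15 mod 29. 15⁻¹ ≡ 2 (mod 29) since 15·2 = 30 ≡ 1, so λ ≡ 21.
  x = λ² - 6 - 21 = 441 - 27 ≡ 8; y = λ·(6 - 8) - 7 ≡ 9. → (8, 9)

(8, 9)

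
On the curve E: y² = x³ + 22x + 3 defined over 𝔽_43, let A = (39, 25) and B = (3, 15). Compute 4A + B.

(17, 42)

First 4A:
Double-and-add on 4 = (100)₂. Start with A = (39, 25) for the leading 1-bit.
double: tangent at (39, 25): λ = (3·39² + 22)/(2·25) ≡ 27/7. 7⁻¹ ≡ 37 (mod 43), so λ ≡ 27·37 ≡ 10.
  x = λ² - 39 - 39 = 100 - 78 ≡ 22; y = λ·(39 - 22) - 25 ≡ 16. → (22, 16)
double: tangent at (22, 16): λ = (3·22² + 22)/(2·16) ≡ 12/32. 32⁻¹ ≡ 39 (mod 43), so λ ≡ 12·39 ≡ 38.
  x = λ² - 22 - 22 = 1444 - 44 ≡ 24; y = λ·(22 - 24) - 16 ≡ 37. → (24, 37)
4A = (24, 37).
Finally 4A + B:
(24, 37) + (3, 15). λ = (15 - 37)/(3 - 24) ≡ 21/22 mod 43. 22⁻¹ ≡ 2 (mod 43), so λ ≡ 42.
  x = λ² - 24 - 3 = 1764 - 27 ≡ 17; y = λ·(24 - 17) - 37 ≡ 42. → (17, 42)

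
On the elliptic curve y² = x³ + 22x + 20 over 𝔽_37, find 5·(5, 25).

Write P = (5, 25).
Double-and-add on 5 = (101)₂. Start with P = (5, 25) for the leading 1-bit.
double: tangent at (5, 25): λ = (3·5² + 22)/(2·25) ≡ 23/13. 13⁻¹ ≡ 20 (mod 37), so λ ≡ 23·20 ≡ 16.
  x = λ² - 5 - 5 = 256 - 10 ≡ 24; y = λ·(5 - 24) - 25 ≡ 4. → (24, 4)
double: tangent at (24, 4): λ = (3·24² + 22)/(2·4) ≡ 11/8. 8⁻¹ ≡ 14 (mod 37), so λ ≡ 11·14 ≡ 6.
  x = λ² - 24 - 24 = 36 - 48 ≡ 25; y = λ·(24 - 25) - 4 ≡ 27. → (25, 27)
add P: (25, 27) + (5, 25). λ = (25 - 27)/(5 - 25) ≡ 35/17 mod 37. 17⁻¹ ≡ 24 (mod 37) since 17·24 = 408 ≡ 1, so λ ≡ 26.
  x = λ² - 25 - 5 = 676 - 30 ≡ 17; y = λ·(25 - 17) - 27 ≡ 33. → (17, 33)

(17, 33)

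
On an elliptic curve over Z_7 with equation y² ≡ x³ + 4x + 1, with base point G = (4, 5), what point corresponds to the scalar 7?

(0, 6)

Double-and-add on 7 = (111)₂. Start with G = (4, 5) for the leading 1-bit.
double: tangent at (4, 5): λ = (3·4² + 4)/(2·5) ≡ 3/3. 3⁻¹ ≡ 5 (mod 7) since 3·5 = 15 ≡ 1, so λ ≡ 3·5 ≡ 1.
  x = λ² - 4 - 4 = 1 - 8 ≡ 0; y = λ·(4 - 0) - 5 ≡ 6. → (0, 6)
add G: (0, 6) + (4, 5). λ = (5 - 6)/(4 - 0) ≡ 6/4 mod 7. 4⁻¹ ≡ 2 (mod 7) since 4·2 = 8 ≡ 1, so λ ≡ 5.
  x = λ² - 0 - 4 = 25 - 4 ≡ 0; y = λ·(0 - 0) - 6 ≡ 1. → (0, 1)
double: tangent at (0, 1): λ = (3·0² + 4)/(2·1) ≡ 4/2. 2⁻¹ ≡ 4 (mod 7), so λ ≡ 4·4 ≡ 2.
  x = λ² - 0 - 0 = 4 - 0 ≡ 4; y = λ·(0 - 4) - 1 ≡ 5. → (4, 5)
add G: tangent at (4, 5): λ = (3·4² + 4)/(2·5) ≡ 3/3. 3⁻¹ ≡ 5 (mod 7), so λ ≡ 3·5 ≡ 1.
  x = λ² - 4 - 4 = 1 - 8 ≡ 0; y = λ·(4 - 0) - 5 ≡ 6. → (0, 6)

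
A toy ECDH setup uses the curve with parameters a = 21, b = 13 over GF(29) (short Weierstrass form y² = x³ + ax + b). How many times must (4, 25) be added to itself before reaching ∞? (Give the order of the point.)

6

2P: tangent at (4, 25): λ = (3·4² + 21)/(2·25) ≡ 11/21. 21⁻¹ ≡ 18 (mod 29) since 21·18 = 378 ≡ 1, so λ ≡ 11·18 ≡ 24.
  x = λ² - 4 - 4 = 576 - 8 ≡ 17; y = λ·(4 - 17) - 25 ≡ 11. → (17, 11)
3P: (17, 11) + (4, 25). λ = (25 - 11)/(4 - 17) ≡ 14/16 mod 29. 16⁻¹ ≡ 20 (mod 29), so λ ≡ 19.
  x = λ² - 17 - 4 = 361 - 21 ≡ 21; y = λ·(17 - 21) - 11 ≡ 0. → (21, 0)
4P: (21, 0) + (4, 25). λ = (25 - 0)/(4 - 21) ≡ 25/12 mod 29. 12⁻¹ ≡ 17 (mod 29), so λ ≡ 19.
  x = λ² - 21 - 4 = 361 - 25 ≡ 17; y = λ·(21 - 17) - 0 ≡ 18. → (17, 18)
5P: (17, 18) + (4, 25). λ = (25 - 18)/(4 - 17) ≡ 7/16 mod 29. 16⁻¹ ≡ 20 (mod 29) since 16·20 = 320 ≡ 1, so λ ≡ 24.
  x = λ² - 17 - 4 = 576 - 21 ≡ 4; y = λ·(17 - 4) - 18 ≡ 4. → (4, 4)
6P: (4, 4) + (4, 25): same x and y₁ ≡ -y₂, so the sum is ∞.
6P = ∞, so the order is 6.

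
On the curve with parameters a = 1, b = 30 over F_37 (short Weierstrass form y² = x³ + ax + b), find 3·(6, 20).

(18, 21)

Write G = (6, 20).
Repeated addition: build up to 3G.
2G: tangent at (6, 20): λ = (3·6² + 1)/(2·20) ≡ 35/3. 3⁻¹ ≡ 25 (mod 37), so λ ≡ 35·25 ≡ 24.
  x = λ² - 6 - 6 = 576 - 12 ≡ 9; y = λ·(6 - 9) - 20 ≡ 19. → (9, 19)
3G: (9, 19) + (6, 20). λ = (20 - 19)/(6 - 9) ≡ 1/34 mod 37. 34⁻¹ ≡ 12 (mod 37) since 34·12 = 408 ≡ 1, so λ ≡ 12.
  x = λ² - 9 - 6 = 144 - 15 ≡ 18; y = λ·(9 - 18) - 19 ≡ 21. → (18, 21)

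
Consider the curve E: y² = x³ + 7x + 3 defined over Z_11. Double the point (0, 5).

(5, 8)

tangent at (0, 5): λ = (3·0² + 7)/(2·5) ≡ 7/10. 10⁻¹ ≡ 10 (mod 11) since 10·10 = 100 ≡ 1, so λ ≡ 7·10 ≡ 4.
  x = λ² - 0 - 0 = 16 - 0 ≡ 5; y = λ·(0 - 5) - 5 ≡ 8. → (5, 8)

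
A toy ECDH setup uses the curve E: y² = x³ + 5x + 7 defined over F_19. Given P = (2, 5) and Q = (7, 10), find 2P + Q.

(6, 14)

First 2P:
Repeated addition: build up to 2P.
2P: tangent at (2, 5): λ = (3·2² + 5)/(2·5) ≡ 17/10. 10⁻¹ ≡ 2 (mod 19), so λ ≡ 17·2 ≡ 15.
  x = λ² - 2 - 2 = 225 - 4 ≡ 12; y = λ·(2 - 12) - 5 ≡ 16. → (12, 16)
2P = (12, 16).
Finally 2P + Q:
(12, 16) + (7, 10). λ = (10 - 16)/(7 - 12) ≡ 13/14 mod 19. 14⁻¹ ≡ 15 (mod 19) since 14·15 = 210 ≡ 1, so λ ≡ 5.
  x = λ² - 12 - 7 = 25 - 19 ≡ 6; y = λ·(12 - 6) - 16 ≡ 14. → (6, 14)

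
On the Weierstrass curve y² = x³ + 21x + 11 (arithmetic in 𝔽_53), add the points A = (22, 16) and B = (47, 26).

(52, 25)

(22, 16) + (47, 26). λ = (26 - 16)/(47 - 22) ≡ 10/25 mod 53. 25⁻¹ ≡ 17 (mod 53) since 25·17 = 425 ≡ 1, so λ ≡ 11.
  x = λ² - 22 - 47 = 121 - 69 ≡ 52; y = λ·(22 - 52) - 16 ≡ 25. → (52, 25)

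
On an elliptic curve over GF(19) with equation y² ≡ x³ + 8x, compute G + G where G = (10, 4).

(4, 18)

tangent at (10, 4): λ = (3·10² + 8)/(2·4) ≡ 4/8. 8⁻¹ ≡ 12 (mod 19) since 8·12 = 96 ≡ 1, so λ ≡ 4·12 ≡ 10.
  x = λ² - 10 - 10 = 100 - 20 ≡ 4; y = λ·(10 - 4) - 4 ≡ 18. → (4, 18)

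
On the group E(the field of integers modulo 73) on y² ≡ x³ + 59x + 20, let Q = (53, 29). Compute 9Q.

(47, 67)

Double-and-add on 9 = (1001)₂. Start with Q = (53, 29) for the leading 1-bit.
double: tangent at (53, 29): λ = (3·53² + 59)/(2·29) ≡ 18/58. 58⁻¹ ≡ 34 (mod 73), so λ ≡ 18·34 ≡ 28.
  x = λ² - 53 - 53 = 784 - 106 ≡ 21; y = λ·(53 - 21) - 29 ≡ 64. → (21, 64)
double: tangent at (21, 64): λ = (3·21² + 59)/(2·64) ≡ 68/55. 55⁻¹ ≡ 4 (mod 73), so λ ≡ 68·4 ≡ 53.
  x = λ² - 21 - 21 = 2809 - 42 ≡ 66; y = λ·(21 - 66) - 64 ≡ 33. → (66, 33)
double: tangent at (66, 33): λ = (3·66² + 59)/(2·33) ≡ 60/66. 66⁻¹ ≡ 52 (mod 73), so λ ≡ 60·52 ≡ 54.
  x = λ² - 66 - 66 = 2916 - 132 ≡ 10; y = λ·(66 - 10) - 33 ≡ 71. → (10, 71)
add Q: (10, 71) + (53, 29). λ = (29 - 71)/(53 - 10) ≡ 31/43 mod 73. 43⁻¹ ≡ 17 (mod 73), so λ ≡ 16.
  x = λ² - 10 - 53 = 256 - 63 ≡ 47; y = λ·(10 - 47) - 71 ≡ 67. → (47, 67)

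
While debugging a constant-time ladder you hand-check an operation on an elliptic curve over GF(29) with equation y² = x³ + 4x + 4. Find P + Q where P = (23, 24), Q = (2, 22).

(24, 27)

(23, 24) + (2, 22). λ = (22 - 24)/(2 - 23) ≡ 27/8 mod 29. 8⁻¹ ≡ 11 (mod 29), so λ ≡ 7.
  x = λ² - 23 - 2 = 49 - 25 ≡ 24; y = λ·(23 - 24) - 24 ≡ 27. → (24, 27)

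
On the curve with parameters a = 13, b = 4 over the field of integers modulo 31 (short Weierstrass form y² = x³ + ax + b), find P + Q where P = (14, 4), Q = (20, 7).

(5, 16)

(14, 4) + (20, 7). λ = (7 - 4)/(20 - 14) ≡ 3/6 mod 31. 6⁻¹ ≡ 26 (mod 31), so λ ≡ 16.
  x = λ² - 14 - 20 = 256 - 34 ≡ 5; y = λ·(14 - 5) - 4 ≡ 16. → (5, 16)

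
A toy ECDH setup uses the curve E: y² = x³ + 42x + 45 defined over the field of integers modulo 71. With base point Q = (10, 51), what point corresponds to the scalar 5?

Repeated addition: build up to 5Q.
2Q: tangent at (10, 51): λ = (3·10² + 42)/(2·51) ≡ 58/31. 31⁻¹ ≡ 55 (mod 71), so λ ≡ 58·55 ≡ 66.
  x = λ² - 10 - 10 = 4356 - 20 ≡ 5; y = λ·(10 - 5) - 51 ≡ 66. → (5, 66)
3Q: (5, 66) + (10, 51). λ = (51 - 66)/(10 - 5) ≡ 56/5 mod 71. 5⁻¹ ≡ 57 (mod 71), so λ ≡ 68.
  x = λ² - 5 - 10 = 4624 - 15 ≡ 65; y = λ·(5 - 65) - 66 ≡ 43. → (65, 43)
4Q: (65, 43) + (10, 51). λ = (51 - 43)/(10 - 65) ≡ 8/16 mod 71. 16⁻¹ ≡ 40 (mod 71), so λ ≡ 36.
  x = λ² - 65 - 10 = 1296 - 75 ≡ 14; y = λ·(65 - 14) - 43 ≡ 18. → (14, 18)
5Q: (14, 18) + (10, 51). λ = (51 - 18)/(10 - 14) ≡ 33/67 mod 71. 67⁻¹ ≡ 53 (mod 71), so λ ≡ 45.
  x = λ² - 14 - 10 = 2025 - 24 ≡ 13; y = λ·(14 - 13) - 18 ≡ 27. → (13, 27)

(13, 27)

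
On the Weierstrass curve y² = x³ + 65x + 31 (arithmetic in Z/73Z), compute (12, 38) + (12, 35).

O

The two points share x = 12 and their y-coordinates satisfy 38 + 35 ≡ 0 (mod 73), so they are inverses. Their sum is the point at infinity.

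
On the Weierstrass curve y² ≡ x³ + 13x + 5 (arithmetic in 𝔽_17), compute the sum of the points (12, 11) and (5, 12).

(12, 11) + (5, 12). λ = (12 - 11)/(5 - 12) ≡ 1/10 mod 17. 10⁻¹ ≡ 12 (mod 17), so λ ≡ 12.
  x = λ² - 12 - 5 = 144 - 17 ≡ 8; y = λ·(12 - 8) - 11 ≡ 3. → (8, 3)

(8, 3)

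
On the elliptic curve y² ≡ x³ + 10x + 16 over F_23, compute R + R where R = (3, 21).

tangent at (3, 21): λ = (3·3² + 10)/(2·21) ≡ 14/19. 19⁻¹ ≡ 17 (mod 23) since 19·17 = 323 ≡ 1, so λ ≡ 14·17 ≡ 8.
  x = λ² - 3 - 3 = 64 - 6 ≡ 12; y = λ·(3 - 12) - 21 ≡ 22. → (12, 22)

(12, 22)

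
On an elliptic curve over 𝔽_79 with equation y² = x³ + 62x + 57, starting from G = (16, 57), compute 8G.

Repeated addition: build up to 8G.
2G: tangent at (16, 57): λ = (3·16² + 62)/(2·57) ≡ 40/35. 35⁻¹ ≡ 70 (mod 79) since 35·70 = 2450 ≡ 1, so λ ≡ 40·70 ≡ 35.
  x = λ² - 16 - 16 = 1225 - 32 ≡ 8; y = λ·(16 - 8) - 57 ≡ 65. → (8, 65)
3G: (8, 65) + (16, 57). λ = (57 - 65)/(16 - 8) ≡ 71/8 mod 79. 8⁻¹ ≡ 10 (mod 79) since 8·10 = 80 ≡ 1, so λ ≡ 78.
  x = λ² - 8 - 16 = 6084 - 24 ≡ 56; y = λ·(8 - 56) - 65 ≡ 62. → (56, 62)
4G: (56, 62) + (16, 57). λ = (57 - 62)/(16 - 56) ≡ 74/39 mod 79. 39⁻¹ ≡ 77 (mod 79), so λ ≡ 10.
  x = λ² - 56 - 16 = 100 - 72 ≡ 28; y = λ·(56 - 28) - 62 ≡ 60. → (28, 60)
5G: (28, 60) + (16, 57). λ = (57 - 60)/(16 - 28) ≡ 76/67 mod 79. 67⁻¹ ≡ 46 (mod 79), so λ ≡ 20.
  x = λ² - 28 - 16 = 400 - 44 ≡ 40; y = λ·(28 - 40) - 60 ≡ 16. → (40, 16)
6G: (40, 16) + (16, 57). λ = (57 - 16)/(16 - 40) ≡ 41/55 mod 79. 55⁻¹ ≡ 23 (mod 79), so λ ≡ 74.
  x = λ² - 40 - 16 = 5476 - 56 ≡ 48; y = λ·(40 - 48) - 16 ≡ 24. → (48, 24)
7G: (48, 24) + (16, 57). λ = (57 - 24)/(16 - 48) ≡ 33/47 mod 79. 47⁻¹ ≡ 37 (mod 79), so λ ≡ 36.
  x = λ² - 48 - 16 = 1296 - 64 ≡ 47; y = λ·(48 - 47) - 24 ≡ 12. → (47, 12)
8G: (47, 12) + (16, 57). λ = (57 - 12)/(16 - 47) ≡ 45/48 mod 79. 48⁻¹ ≡ 28 (mod 79), so λ ≡ 75.
  x = λ² - 47 - 16 = 5625 - 63 ≡ 32; y = λ·(47 - 32) - 12 ≡ 7. → (32, 7)

(32, 7)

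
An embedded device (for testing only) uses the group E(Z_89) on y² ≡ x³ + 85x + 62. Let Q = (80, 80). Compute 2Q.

(38, 15)

tangent at (80, 80): λ = (3·80² + 85)/(2·80) ≡ 61/71. 71⁻¹ ≡ 84 (mod 89) since 71·84 = 5964 ≡ 1, so λ ≡ 61·84 ≡ 51.
  x = λ² - 80 - 80 = 2601 - 160 ≡ 38; y = λ·(80 - 38) - 80 ≡ 15. → (38, 15)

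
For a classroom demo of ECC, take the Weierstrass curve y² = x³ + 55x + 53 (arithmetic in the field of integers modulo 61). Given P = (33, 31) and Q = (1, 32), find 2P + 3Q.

(1, 29)

First 2P:
Repeated addition: build up to 2P.
2P: tangent at (33, 31): λ = (3·33² + 55)/(2·31) ≡ 28/1. 1⁻¹ ≡ 1 (mod 61), so λ ≡ 28·1 ≡ 28.
  x = λ² - 33 - 33 = 784 - 66 ≡ 47; y = λ·(33 - 47) - 31 ≡ 4. → (47, 4)
2P = (47, 4).
Next 3Q:
Repeated addition: build up to 3Q.
2Q: tangent at (1, 32): λ = (3·1² + 55)/(2·32) ≡ 58/3. 3⁻¹ ≡ 41 (mod 61) since 3·41 = 123 ≡ 1, so λ ≡ 58·41 ≡ 60.
  x = λ² - 1 - 1 = 3600 - 2 ≡ 60; y = λ·(1 - 60) - 32 ≡ 27. → (60, 27)
3Q: (60, 27) + (1, 32). λ = (32 - 27)/(1 - 60) ≡ 5/2 mod 61. 2⁻¹ ≡ 31 (mod 61), so λ ≡ 33.
  x = λ² - 60 - 1 = 1089 - 61 ≡ 52; y = λ·(60 - 52) - 27 ≡ 54. → (52, 54)
3Q = (52, 54).
Finally 2P + 3Q:
(47, 4) + (52, 54). λ = (54 - 4)/(52 - 47) ≡ 50/5 mod 61. 5⁻¹ ≡ 49 (mod 61) since 5·49 = 245 ≡ 1, so λ ≡ 10.
  x = λ² - 47 - 52 = 100 - 99 ≡ 1; y = λ·(47 - 1) - 4 ≡ 29. → (1, 29)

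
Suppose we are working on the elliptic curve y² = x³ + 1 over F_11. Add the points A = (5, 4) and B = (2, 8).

(5, 4) + (2, 8). λ = (8 - 4)/(2 - 5) ≡ 4/8 mod 11. 8⁻¹ ≡ 7 (mod 11), so λ ≡ 6.
  x = λ² - 5 - 2 = 36 - 7 ≡ 7; y = λ·(5 - 7) - 4 ≡ 6. → (7, 6)

(7, 6)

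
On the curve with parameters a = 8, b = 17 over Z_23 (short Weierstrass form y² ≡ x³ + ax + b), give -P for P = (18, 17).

-(18, 17) = (18, -17 mod 23) = (18, 6).

(18, 6)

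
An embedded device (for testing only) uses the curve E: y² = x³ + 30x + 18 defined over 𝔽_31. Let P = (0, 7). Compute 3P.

(19, 10)

Repeated addition: build up to 3P.
2P: tangent at (0, 7): λ = (3·0² + 30)/(2·7) ≡ 30/14. 14⁻¹ ≡ 20 (mod 31), so λ ≡ 30·20 ≡ 11.
  x = λ² - 0 - 0 = 121 - 0 ≡ 28; y = λ·(0 - 28) - 7 ≡ 26. → (28, 26)
3P: (28, 26) + (0, 7). λ = (7 - 26)/(0 - 28) ≡ 12/3 mod 31. 3⁻¹ ≡ 21 (mod 31), so λ ≡ 4.
  x = λ² - 28 - 0 = 16 - 28 ≡ 19; y = λ·(28 - 19) - 26 ≡ 10. → (19, 10)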